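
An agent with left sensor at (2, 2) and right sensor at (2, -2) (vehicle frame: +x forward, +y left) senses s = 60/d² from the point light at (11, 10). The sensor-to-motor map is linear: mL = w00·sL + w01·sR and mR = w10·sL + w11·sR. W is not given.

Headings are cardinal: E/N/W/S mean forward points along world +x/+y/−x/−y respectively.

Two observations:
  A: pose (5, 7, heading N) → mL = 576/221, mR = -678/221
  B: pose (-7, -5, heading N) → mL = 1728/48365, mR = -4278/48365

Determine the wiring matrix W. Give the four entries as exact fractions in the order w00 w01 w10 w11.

obs A: pose=(5,7,N) → sL=12/13, sR=60/17, mL=576/221, mR=-678/221
obs B: pose=(-7,-5,N) → sL=60/569, sR=12/85, mL=1728/48365, mR=-4278/48365
sensor matrix S = [[12/13, 60/17], [60/569, 12/85]]; det S = -152064/628745
solve [mL_A; mL_B] = S·[w00; w01] and [mR_A; mR_B] = S·[w10; w11]:
  w00 = -1, w01 = 1, w10 = 1/2, w11 = -1

-1 1 1/2 -1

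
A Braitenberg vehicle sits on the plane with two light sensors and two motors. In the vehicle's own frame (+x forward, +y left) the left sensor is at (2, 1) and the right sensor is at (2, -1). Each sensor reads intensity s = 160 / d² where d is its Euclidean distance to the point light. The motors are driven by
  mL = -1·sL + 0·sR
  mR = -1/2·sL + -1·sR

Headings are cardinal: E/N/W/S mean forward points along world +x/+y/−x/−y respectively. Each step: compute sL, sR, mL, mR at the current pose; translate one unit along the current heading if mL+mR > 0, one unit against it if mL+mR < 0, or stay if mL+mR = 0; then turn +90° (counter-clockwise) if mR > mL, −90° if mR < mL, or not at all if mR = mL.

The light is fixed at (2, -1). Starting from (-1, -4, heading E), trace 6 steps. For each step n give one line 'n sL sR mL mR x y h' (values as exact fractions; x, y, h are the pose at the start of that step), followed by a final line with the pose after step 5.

0 32 160/17 -32 -432/17 -1 -4 E
1 80/13 16 -80/13 -248/13 -2 -4 N
2 160/13 160/29 -160/13 -4400/377 -2 -5 E
3 4 8 -4 -10 -3 -5 N
4 32/5 32/9 -32/5 -304/45 -3 -6 E
5 80/37 80/49 -80/37 -4920/1813 -4 -6 S
final -4 -5 W

n=0: pose=(-1,-4,E); sL=32, sR=160/17; mL=-32, mR=-432/17; mL+mR=-976/17 → advance -1; mR−mL=112/17 → turn +1·90°
n=1: pose=(-2,-4,N); sL=80/13, sR=16; mL=-80/13, mR=-248/13; mL+mR=-328/13 → advance -1; mR−mL=-168/13 → turn -1·90°
n=2: pose=(-2,-5,E); sL=160/13, sR=160/29; mL=-160/13, mR=-4400/377; mL+mR=-9040/377 → advance -1; mR−mL=240/377 → turn +1·90°
n=3: pose=(-3,-5,N); sL=4, sR=8; mL=-4, mR=-10; mL+mR=-14 → advance -1; mR−mL=-6 → turn -1·90°
n=4: pose=(-3,-6,E); sL=32/5, sR=32/9; mL=-32/5, mR=-304/45; mL+mR=-592/45 → advance -1; mR−mL=-16/45 → turn -1·90°
n=5: pose=(-4,-6,S); sL=80/37, sR=80/49; mL=-80/37, mR=-4920/1813; mL+mR=-8840/1813 → advance -1; mR−mL=-1000/1813 → turn -1·90°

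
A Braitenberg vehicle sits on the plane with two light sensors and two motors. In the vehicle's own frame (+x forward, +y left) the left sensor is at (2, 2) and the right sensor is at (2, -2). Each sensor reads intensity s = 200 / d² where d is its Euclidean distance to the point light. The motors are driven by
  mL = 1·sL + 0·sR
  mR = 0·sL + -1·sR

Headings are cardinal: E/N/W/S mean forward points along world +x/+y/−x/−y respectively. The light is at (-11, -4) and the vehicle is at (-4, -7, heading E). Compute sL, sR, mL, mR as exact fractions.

left sensor world pos  = (-2, -5); dL² = 82
right sensor world pos = (-2, -9); dR² = 106
sL = 200/82 = 100/41
sR = 200/106 = 100/53
mL = 1·sL + 0·sR = 100/41
mR = 0·sL + -1·sR = -100/53

100/41 100/53 100/41 -100/53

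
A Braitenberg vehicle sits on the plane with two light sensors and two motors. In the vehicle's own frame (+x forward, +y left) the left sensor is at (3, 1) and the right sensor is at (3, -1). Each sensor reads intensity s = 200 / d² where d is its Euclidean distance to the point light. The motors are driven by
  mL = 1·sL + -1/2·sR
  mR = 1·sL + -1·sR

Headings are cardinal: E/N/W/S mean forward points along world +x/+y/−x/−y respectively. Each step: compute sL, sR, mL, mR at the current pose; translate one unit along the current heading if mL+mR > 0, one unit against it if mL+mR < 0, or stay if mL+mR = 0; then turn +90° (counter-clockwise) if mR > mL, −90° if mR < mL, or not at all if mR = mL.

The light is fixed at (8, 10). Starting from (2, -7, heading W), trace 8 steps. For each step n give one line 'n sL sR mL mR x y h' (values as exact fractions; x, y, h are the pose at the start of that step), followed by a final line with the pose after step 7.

n=0: pose=(2,-7,W); sL=40/81, sR=200/337; mL=5380/27297, mR=-2720/27297; mL+mR=2660/27297 → advance +1; mR−mL=-100/337 → turn -1·90°
n=1: pose=(1,-7,N); sL=10/13, sR=25/29; mL=255/754, mR=-35/377; mL+mR=185/754 → advance +1; mR−mL=-25/58 → turn -1·90°
n=2: pose=(1,-6,E); sL=200/241, sR=40/61; mL=7380/14701, mR=2560/14701; mL+mR=9940/14701 → advance +1; mR−mL=-20/61 → turn -1·90°
n=3: pose=(2,-6,S); sL=100/193, sR=20/41; mL=2170/7913, mR=240/7913; mL+mR=2410/7913 → advance +1; mR−mL=-10/41 → turn -1·90°
n=4: pose=(2,-7,W); sL=40/81, sR=200/337; mL=5380/27297, mR=-2720/27297; mL+mR=2660/27297 → advance +1; mR−mL=-100/337 → turn -1·90°
n=5: pose=(1,-7,N); sL=10/13, sR=25/29; mL=255/754, mR=-35/377; mL+mR=185/754 → advance +1; mR−mL=-25/58 → turn -1·90°
n=6: pose=(1,-6,E); sL=200/241, sR=40/61; mL=7380/14701, mR=2560/14701; mL+mR=9940/14701 → advance +1; mR−mL=-20/61 → turn -1·90°
n=7: pose=(2,-6,S); sL=100/193, sR=20/41; mL=2170/7913, mR=240/7913; mL+mR=2410/7913 → advance +1; mR−mL=-10/41 → turn -1·90°

0 40/81 200/337 5380/27297 -2720/27297 2 -7 W
1 10/13 25/29 255/754 -35/377 1 -7 N
2 200/241 40/61 7380/14701 2560/14701 1 -6 E
3 100/193 20/41 2170/7913 240/7913 2 -6 S
4 40/81 200/337 5380/27297 -2720/27297 2 -7 W
5 10/13 25/29 255/754 -35/377 1 -7 N
6 200/241 40/61 7380/14701 2560/14701 1 -6 E
7 100/193 20/41 2170/7913 240/7913 2 -6 S
final 2 -7 W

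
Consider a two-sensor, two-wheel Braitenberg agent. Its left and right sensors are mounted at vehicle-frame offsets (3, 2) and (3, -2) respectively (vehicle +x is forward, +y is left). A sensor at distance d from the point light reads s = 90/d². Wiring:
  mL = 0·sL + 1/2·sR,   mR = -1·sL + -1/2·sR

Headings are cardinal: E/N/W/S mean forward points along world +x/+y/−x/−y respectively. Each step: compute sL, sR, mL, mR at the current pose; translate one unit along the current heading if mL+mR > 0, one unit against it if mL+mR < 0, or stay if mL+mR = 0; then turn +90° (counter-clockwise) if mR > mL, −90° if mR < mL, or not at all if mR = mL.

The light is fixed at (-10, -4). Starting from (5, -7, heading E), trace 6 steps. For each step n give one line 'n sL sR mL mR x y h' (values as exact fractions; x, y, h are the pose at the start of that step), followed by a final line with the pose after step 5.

0 18/65 90/349 45/349 -9207/22685 5 -7 E
1 45/146 1/2 1/4 -163/292 4 -7 S
2 90/137 90/121 45/121 -17055/16577 4 -6 W
3 9/17 9/29 9/58 -675/986 5 -6 N
4 18/65 90/349 45/349 -9207/22685 5 -7 E
5 45/146 1/2 1/4 -163/292 4 -7 S
final 4 -6 W

n=0: pose=(5,-7,E); sL=18/65, sR=90/349; mL=45/349, mR=-9207/22685; mL+mR=-18/65 → advance -1; mR−mL=-12132/22685 → turn -1·90°
n=1: pose=(4,-7,S); sL=45/146, sR=1/2; mL=1/4, mR=-163/292; mL+mR=-45/146 → advance -1; mR−mL=-59/73 → turn -1·90°
n=2: pose=(4,-6,W); sL=90/137, sR=90/121; mL=45/121, mR=-17055/16577; mL+mR=-90/137 → advance -1; mR−mL=-23220/16577 → turn -1·90°
n=3: pose=(5,-6,N); sL=9/17, sR=9/29; mL=9/58, mR=-675/986; mL+mR=-9/17 → advance -1; mR−mL=-414/493 → turn -1·90°
n=4: pose=(5,-7,E); sL=18/65, sR=90/349; mL=45/349, mR=-9207/22685; mL+mR=-18/65 → advance -1; mR−mL=-12132/22685 → turn -1·90°
n=5: pose=(4,-7,S); sL=45/146, sR=1/2; mL=1/4, mR=-163/292; mL+mR=-45/146 → advance -1; mR−mL=-59/73 → turn -1·90°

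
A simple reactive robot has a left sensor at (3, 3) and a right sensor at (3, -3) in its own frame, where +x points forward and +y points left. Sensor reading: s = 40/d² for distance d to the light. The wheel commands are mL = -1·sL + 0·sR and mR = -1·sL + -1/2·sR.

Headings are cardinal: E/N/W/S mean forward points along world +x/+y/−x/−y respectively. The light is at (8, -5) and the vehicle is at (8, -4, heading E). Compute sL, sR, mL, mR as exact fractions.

left sensor world pos  = (11, -1); dL² = 25
right sensor world pos = (11, -7); dR² = 13
sL = 40/25 = 8/5
sR = 40/13 = 40/13
mL = -1·sL + 0·sR = -8/5
mR = -1·sL + -1/2·sR = -204/65

8/5 40/13 -8/5 -204/65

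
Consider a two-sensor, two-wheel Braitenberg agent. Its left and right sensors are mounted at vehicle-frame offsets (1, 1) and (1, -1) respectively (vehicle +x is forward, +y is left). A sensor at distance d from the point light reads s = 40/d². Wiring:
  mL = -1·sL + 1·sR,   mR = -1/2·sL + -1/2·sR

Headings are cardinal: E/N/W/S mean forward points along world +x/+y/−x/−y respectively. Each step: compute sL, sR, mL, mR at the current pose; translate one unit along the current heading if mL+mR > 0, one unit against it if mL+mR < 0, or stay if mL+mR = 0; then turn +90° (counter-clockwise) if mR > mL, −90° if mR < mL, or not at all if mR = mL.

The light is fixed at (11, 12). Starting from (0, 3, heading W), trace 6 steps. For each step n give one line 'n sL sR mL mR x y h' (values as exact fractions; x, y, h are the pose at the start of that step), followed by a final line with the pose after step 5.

n=0: pose=(0,3,W); sL=10/61, sR=5/26; mL=45/1586, mR=-565/3172; mL+mR=-475/3172 → advance -1; mR−mL=-655/3172 → turn -1·90°
n=1: pose=(1,3,N); sL=8/37, sR=8/29; mL=64/1073, mR=-264/1073; mL+mR=-200/1073 → advance -1; mR−mL=-328/1073 → turn -1·90°
n=2: pose=(1,2,E); sL=20/81, sR=20/101; mL=-400/8181, mR=-1820/8181; mL+mR=-740/2727 → advance -1; mR−mL=-1420/8181 → turn -1·90°
n=3: pose=(0,2,S); sL=40/221, sR=8/53; mL=-352/11713, mR=-1944/11713; mL+mR=-2296/11713 → advance -1; mR−mL=-1592/11713 → turn -1·90°
n=4: pose=(0,3,W); sL=10/61, sR=5/26; mL=45/1586, mR=-565/3172; mL+mR=-475/3172 → advance -1; mR−mL=-655/3172 → turn -1·90°
n=5: pose=(1,3,N); sL=8/37, sR=8/29; mL=64/1073, mR=-264/1073; mL+mR=-200/1073 → advance -1; mR−mL=-328/1073 → turn -1·90°

0 10/61 5/26 45/1586 -565/3172 0 3 W
1 8/37 8/29 64/1073 -264/1073 1 3 N
2 20/81 20/101 -400/8181 -1820/8181 1 2 E
3 40/221 8/53 -352/11713 -1944/11713 0 2 S
4 10/61 5/26 45/1586 -565/3172 0 3 W
5 8/37 8/29 64/1073 -264/1073 1 3 N
final 1 2 E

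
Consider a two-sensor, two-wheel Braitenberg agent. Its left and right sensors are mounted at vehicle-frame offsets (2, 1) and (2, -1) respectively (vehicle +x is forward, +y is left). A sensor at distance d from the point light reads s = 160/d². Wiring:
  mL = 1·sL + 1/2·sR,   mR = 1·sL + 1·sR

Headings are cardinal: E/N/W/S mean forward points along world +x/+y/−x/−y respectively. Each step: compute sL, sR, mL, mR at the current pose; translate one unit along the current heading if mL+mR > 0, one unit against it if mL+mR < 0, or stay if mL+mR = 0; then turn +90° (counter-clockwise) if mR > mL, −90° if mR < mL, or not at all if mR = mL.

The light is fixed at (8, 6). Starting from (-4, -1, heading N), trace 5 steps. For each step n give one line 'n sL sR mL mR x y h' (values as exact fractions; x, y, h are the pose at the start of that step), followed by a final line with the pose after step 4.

0 80/97 80/73 9720/7081 13600/7081 -4 -1 N
1 32/49 160/221 10992/10829 14912/10829 -4 0 W
2 10/13 8/13 14/13 18/13 -5 0 S
3 160/157 32/37 8432/5809 10944/5809 -5 -1 E
4 80/97 80/73 9720/7081 13600/7081 -4 -1 N
final -4 0 W

n=0: pose=(-4,-1,N); sL=80/97, sR=80/73; mL=9720/7081, mR=13600/7081; mL+mR=23320/7081 → advance +1; mR−mL=40/73 → turn +1·90°
n=1: pose=(-4,0,W); sL=32/49, sR=160/221; mL=10992/10829, mR=14912/10829; mL+mR=25904/10829 → advance +1; mR−mL=80/221 → turn +1·90°
n=2: pose=(-5,0,S); sL=10/13, sR=8/13; mL=14/13, mR=18/13; mL+mR=32/13 → advance +1; mR−mL=4/13 → turn +1·90°
n=3: pose=(-5,-1,E); sL=160/157, sR=32/37; mL=8432/5809, mR=10944/5809; mL+mR=19376/5809 → advance +1; mR−mL=16/37 → turn +1·90°
n=4: pose=(-4,-1,N); sL=80/97, sR=80/73; mL=9720/7081, mR=13600/7081; mL+mR=23320/7081 → advance +1; mR−mL=40/73 → turn +1·90°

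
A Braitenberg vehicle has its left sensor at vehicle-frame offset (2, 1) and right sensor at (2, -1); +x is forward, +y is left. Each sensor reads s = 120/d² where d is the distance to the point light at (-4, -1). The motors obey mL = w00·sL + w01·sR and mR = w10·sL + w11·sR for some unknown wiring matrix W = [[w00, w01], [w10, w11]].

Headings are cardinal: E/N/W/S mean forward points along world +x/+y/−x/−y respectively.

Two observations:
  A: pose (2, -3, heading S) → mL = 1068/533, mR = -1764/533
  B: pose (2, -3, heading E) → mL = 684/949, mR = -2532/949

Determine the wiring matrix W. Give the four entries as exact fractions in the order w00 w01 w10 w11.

obs A: pose=(2,-3,S) → sL=24/13, sR=120/41, mL=1068/533, mR=-1764/533
obs B: pose=(2,-3,E) → sL=24/13, sR=120/73, mL=684/949, mR=-2532/949
sensor matrix S = [[24/13, 120/41], [24/13, 120/73]]; det S = -92160/38909
solve [mL_A; mL_B] = S·[w00; w01] and [mR_A; mR_B] = S·[w10; w11]:
  w00 = -1/2, w01 = 1, w10 = -1, w11 = -1/2

-1/2 1 -1 -1/2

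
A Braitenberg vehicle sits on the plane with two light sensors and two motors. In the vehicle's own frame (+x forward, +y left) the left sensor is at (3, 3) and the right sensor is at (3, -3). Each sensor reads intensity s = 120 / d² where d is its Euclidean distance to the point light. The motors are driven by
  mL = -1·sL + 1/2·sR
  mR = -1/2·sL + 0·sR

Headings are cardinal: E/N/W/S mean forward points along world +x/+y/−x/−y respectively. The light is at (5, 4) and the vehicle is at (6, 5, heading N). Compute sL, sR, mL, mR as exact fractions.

6 15/4 -33/8 -3

left sensor world pos  = (3, 8); dL² = 20
right sensor world pos = (9, 8); dR² = 32
sL = 120/20 = 6
sR = 120/32 = 15/4
mL = -1·sL + 1/2·sR = -33/8
mR = -1/2·sL + 0·sR = -3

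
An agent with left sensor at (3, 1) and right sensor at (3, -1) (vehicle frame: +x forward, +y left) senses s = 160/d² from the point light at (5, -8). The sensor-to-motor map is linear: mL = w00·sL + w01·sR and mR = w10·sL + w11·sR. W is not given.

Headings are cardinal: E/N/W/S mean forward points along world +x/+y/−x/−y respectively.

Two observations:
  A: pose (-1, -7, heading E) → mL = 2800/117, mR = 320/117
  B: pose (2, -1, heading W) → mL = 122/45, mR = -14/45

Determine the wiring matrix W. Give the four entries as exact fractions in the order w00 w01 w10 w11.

obs A: pose=(-1,-7,E) → sL=160/13, sR=160/9, mL=2800/117, mR=320/117
obs B: pose=(2,-1,W) → sL=20/9, sR=8/5, mL=122/45, mR=-14/45
sensor matrix S = [[160/13, 160/9], [20/9, 8/5]]; det S = -20864/1053
solve [mL_A; mL_B] = S·[w00; w01] and [mR_A; mR_B] = S·[w10; w11]:
  w00 = 1/2, w01 = 1, w10 = -1/2, w11 = 1/2

1/2 1 -1/2 1/2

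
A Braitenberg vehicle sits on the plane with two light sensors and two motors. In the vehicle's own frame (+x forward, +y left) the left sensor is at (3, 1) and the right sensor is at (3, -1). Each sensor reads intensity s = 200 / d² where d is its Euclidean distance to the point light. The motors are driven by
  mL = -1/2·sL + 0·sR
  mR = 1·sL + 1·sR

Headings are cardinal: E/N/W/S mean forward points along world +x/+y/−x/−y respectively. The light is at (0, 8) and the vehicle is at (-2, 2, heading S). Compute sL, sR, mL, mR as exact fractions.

100/41 20/9 -50/41 1720/369

left sensor world pos  = (-1, -1); dL² = 82
right sensor world pos = (-3, -1); dR² = 90
sL = 200/82 = 100/41
sR = 200/90 = 20/9
mL = -1/2·sL + 0·sR = -50/41
mR = 1·sL + 1·sR = 1720/369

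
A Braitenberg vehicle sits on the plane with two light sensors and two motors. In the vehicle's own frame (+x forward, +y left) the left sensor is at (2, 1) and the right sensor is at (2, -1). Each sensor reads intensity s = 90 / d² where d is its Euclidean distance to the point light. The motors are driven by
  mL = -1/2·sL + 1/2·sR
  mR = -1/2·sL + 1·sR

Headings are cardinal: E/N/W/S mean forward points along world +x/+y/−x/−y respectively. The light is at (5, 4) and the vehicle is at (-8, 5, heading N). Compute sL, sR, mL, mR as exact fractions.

left sensor world pos  = (-9, 7); dL² = 205
right sensor world pos = (-7, 7); dR² = 153
sL = 90/205 = 18/41
sR = 90/153 = 10/17
mL = -1/2·sL + 1/2·sR = 52/697
mR = -1/2·sL + 1·sR = 257/697

18/41 10/17 52/697 257/697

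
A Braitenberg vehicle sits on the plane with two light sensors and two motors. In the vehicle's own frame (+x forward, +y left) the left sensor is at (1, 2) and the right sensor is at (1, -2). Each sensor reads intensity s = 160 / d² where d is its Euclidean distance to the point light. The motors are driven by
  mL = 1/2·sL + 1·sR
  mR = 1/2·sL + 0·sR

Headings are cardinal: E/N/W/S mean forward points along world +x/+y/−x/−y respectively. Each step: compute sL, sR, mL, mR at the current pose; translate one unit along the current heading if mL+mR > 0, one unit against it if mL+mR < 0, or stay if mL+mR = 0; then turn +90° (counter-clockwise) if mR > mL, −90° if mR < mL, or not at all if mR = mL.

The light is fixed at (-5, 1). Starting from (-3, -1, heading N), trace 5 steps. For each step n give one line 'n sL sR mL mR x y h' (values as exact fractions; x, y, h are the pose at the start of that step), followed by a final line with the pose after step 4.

n=0: pose=(-3,-1,N); sL=160, sR=160/17; mL=1520/17, mR=80; mL+mR=2880/17 → advance +1; mR−mL=-160/17 → turn -1·90°
n=1: pose=(-3,0,E); sL=16, sR=80/9; mL=152/9, mR=8; mL+mR=224/9 → advance +1; mR−mL=-80/9 → turn -1·90°
n=2: pose=(-2,0,S); sL=160/29, sR=32; mL=1008/29, mR=80/29; mL+mR=1088/29 → advance +1; mR−mL=-32 → turn -1·90°
n=3: pose=(-2,-1,W); sL=8, sR=40; mL=44, mR=4; mL+mR=48 → advance +1; mR−mL=-40 → turn -1·90°
n=4: pose=(-3,-1,N); sL=160, sR=160/17; mL=1520/17, mR=80; mL+mR=2880/17 → advance +1; mR−mL=-160/17 → turn -1·90°

0 160 160/17 1520/17 80 -3 -1 N
1 16 80/9 152/9 8 -3 0 E
2 160/29 32 1008/29 80/29 -2 0 S
3 8 40 44 4 -2 -1 W
4 160 160/17 1520/17 80 -3 -1 N
final -3 0 E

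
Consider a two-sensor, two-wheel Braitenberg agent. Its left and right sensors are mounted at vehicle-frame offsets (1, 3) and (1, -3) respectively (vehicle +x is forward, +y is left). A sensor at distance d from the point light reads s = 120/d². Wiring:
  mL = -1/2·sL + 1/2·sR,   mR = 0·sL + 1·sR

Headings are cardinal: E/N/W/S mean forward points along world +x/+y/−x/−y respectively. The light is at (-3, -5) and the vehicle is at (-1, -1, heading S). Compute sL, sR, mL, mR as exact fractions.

left sensor world pos  = (2, -2); dL² = 34
right sensor world pos = (-4, -2); dR² = 10
sL = 120/34 = 60/17
sR = 120/10 = 12
mL = -1/2·sL + 1/2·sR = 72/17
mR = 0·sL + 1·sR = 12

60/17 12 72/17 12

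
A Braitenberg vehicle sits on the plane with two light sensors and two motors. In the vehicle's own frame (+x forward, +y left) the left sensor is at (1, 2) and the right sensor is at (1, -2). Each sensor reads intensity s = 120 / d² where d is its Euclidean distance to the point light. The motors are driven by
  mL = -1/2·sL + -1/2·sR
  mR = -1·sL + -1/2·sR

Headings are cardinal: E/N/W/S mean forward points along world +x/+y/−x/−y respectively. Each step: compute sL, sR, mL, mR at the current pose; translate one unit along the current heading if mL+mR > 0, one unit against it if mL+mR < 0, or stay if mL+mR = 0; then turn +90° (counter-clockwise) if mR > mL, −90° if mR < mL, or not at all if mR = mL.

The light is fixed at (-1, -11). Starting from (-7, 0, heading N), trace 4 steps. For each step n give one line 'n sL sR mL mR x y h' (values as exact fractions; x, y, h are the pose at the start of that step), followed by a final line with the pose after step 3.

0 15/26 3/4 -69/104 -99/104 -7 0 N
1 120/169 120/89 -15480/15041 -20820/15041 -7 -1 E
2 60/53 20/27 -1340/1431 -2150/1431 -8 -1 S
3 24/29 120/233 -4536/6757 -7332/6757 -8 0 W
final -7 0 N

n=0: pose=(-7,0,N); sL=15/26, sR=3/4; mL=-69/104, mR=-99/104; mL+mR=-21/13 → advance -1; mR−mL=-15/52 → turn -1·90°
n=1: pose=(-7,-1,E); sL=120/169, sR=120/89; mL=-15480/15041, mR=-20820/15041; mL+mR=-36300/15041 → advance -1; mR−mL=-60/169 → turn -1·90°
n=2: pose=(-8,-1,S); sL=60/53, sR=20/27; mL=-1340/1431, mR=-2150/1431; mL+mR=-3490/1431 → advance -1; mR−mL=-30/53 → turn -1·90°
n=3: pose=(-8,0,W); sL=24/29, sR=120/233; mL=-4536/6757, mR=-7332/6757; mL+mR=-11868/6757 → advance -1; mR−mL=-12/29 → turn -1·90°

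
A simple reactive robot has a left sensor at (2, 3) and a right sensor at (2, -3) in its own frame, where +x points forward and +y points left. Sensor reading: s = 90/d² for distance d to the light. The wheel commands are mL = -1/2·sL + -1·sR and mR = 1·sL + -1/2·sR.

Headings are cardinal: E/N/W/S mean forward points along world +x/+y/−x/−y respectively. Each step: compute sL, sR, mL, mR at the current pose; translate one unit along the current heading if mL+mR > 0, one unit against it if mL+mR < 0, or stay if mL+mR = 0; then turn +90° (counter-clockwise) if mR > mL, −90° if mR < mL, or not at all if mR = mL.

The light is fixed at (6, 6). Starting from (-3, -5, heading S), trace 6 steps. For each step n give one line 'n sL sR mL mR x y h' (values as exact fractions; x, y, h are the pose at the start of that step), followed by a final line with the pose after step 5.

n=0: pose=(-3,-5,S); sL=18/41, sR=90/313; mL=-6507/12833, mR=3789/12833; mL+mR=-2718/12833 → advance -1; mR−mL=10296/12833 → turn +1·90°
n=1: pose=(-3,-4,E); sL=45/49, sR=45/109; mL=-9315/10682, mR=7605/10682; mL+mR=-855/5341 → advance -1; mR−mL=8460/5341 → turn +1·90°
n=2: pose=(-4,-4,N); sL=90/233, sR=90/113; mL=-26055/26329, mR=-315/26329; mL+mR=-26370/26329 → advance -1; mR−mL=25740/26329 → turn +1·90°
n=3: pose=(-4,-5,W); sL=9/34, sR=45/104; mL=-999/1768, mR=171/3536; mL+mR=-1827/3536 → advance -1; mR−mL=2169/3536 → turn +1·90°
n=4: pose=(-3,-5,S); sL=18/41, sR=90/313; mL=-6507/12833, mR=3789/12833; mL+mR=-2718/12833 → advance -1; mR−mL=10296/12833 → turn +1·90°
n=5: pose=(-3,-4,E); sL=45/49, sR=45/109; mL=-9315/10682, mR=7605/10682; mL+mR=-855/5341 → advance -1; mR−mL=8460/5341 → turn +1·90°

0 18/41 90/313 -6507/12833 3789/12833 -3 -5 S
1 45/49 45/109 -9315/10682 7605/10682 -3 -4 E
2 90/233 90/113 -26055/26329 -315/26329 -4 -4 N
3 9/34 45/104 -999/1768 171/3536 -4 -5 W
4 18/41 90/313 -6507/12833 3789/12833 -3 -5 S
5 45/49 45/109 -9315/10682 7605/10682 -3 -4 E
final -4 -4 N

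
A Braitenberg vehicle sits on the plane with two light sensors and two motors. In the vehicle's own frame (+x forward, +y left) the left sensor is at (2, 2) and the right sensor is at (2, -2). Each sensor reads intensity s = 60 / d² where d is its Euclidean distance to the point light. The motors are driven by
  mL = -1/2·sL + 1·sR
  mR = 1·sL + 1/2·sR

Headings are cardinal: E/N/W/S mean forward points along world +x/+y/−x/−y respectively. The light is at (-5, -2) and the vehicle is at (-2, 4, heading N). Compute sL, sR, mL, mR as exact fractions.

12/13 60/89 246/1157 1458/1157

left sensor world pos  = (-4, 6); dL² = 65
right sensor world pos = (0, 6); dR² = 89
sL = 60/65 = 12/13
sR = 60/89 = 60/89
mL = -1/2·sL + 1·sR = 246/1157
mR = 1·sL + 1/2·sR = 1458/1157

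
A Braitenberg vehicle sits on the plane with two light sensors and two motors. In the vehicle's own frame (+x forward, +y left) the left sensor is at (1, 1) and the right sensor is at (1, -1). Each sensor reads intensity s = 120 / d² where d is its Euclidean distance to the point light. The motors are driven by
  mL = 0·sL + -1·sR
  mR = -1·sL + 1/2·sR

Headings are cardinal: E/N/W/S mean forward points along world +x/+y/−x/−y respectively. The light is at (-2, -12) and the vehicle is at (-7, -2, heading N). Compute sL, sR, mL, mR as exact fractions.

120/157 120/137 -120/137 -7020/21509

left sensor world pos  = (-8, -1); dL² = 157
right sensor world pos = (-6, -1); dR² = 137
sL = 120/157 = 120/157
sR = 120/137 = 120/137
mL = 0·sL + -1·sR = -120/137
mR = -1·sL + 1/2·sR = -7020/21509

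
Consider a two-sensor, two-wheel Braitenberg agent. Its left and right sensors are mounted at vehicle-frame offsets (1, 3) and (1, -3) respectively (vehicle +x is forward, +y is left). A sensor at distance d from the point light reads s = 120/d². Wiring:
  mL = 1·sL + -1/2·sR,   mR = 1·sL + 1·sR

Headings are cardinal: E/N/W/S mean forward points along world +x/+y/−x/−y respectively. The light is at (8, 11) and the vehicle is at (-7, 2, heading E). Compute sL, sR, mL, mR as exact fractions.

15/29 6/17 168/493 429/493

left sensor world pos  = (-6, 5); dL² = 232
right sensor world pos = (-6, -1); dR² = 340
sL = 120/232 = 15/29
sR = 120/340 = 6/17
mL = 1·sL + -1/2·sR = 168/493
mR = 1·sL + 1·sR = 429/493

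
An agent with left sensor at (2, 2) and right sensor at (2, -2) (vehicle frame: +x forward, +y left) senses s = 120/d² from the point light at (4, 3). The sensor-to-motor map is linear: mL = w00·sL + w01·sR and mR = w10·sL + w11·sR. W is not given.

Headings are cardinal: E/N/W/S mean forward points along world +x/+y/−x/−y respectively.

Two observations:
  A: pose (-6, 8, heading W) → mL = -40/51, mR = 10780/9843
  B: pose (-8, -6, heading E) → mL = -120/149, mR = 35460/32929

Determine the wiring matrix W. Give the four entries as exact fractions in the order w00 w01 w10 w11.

obs A: pose=(-6,8,W) → sL=40/51, sR=120/193, mL=-40/51, mR=10780/9843
obs B: pose=(-8,-6,E) → sL=120/149, sR=120/221, mL=-120/149, mR=35460/32929
sensor matrix S = [[40/51, 120/193], [120/149, 120/221]]; det S = -8089600/108040049
solve [mL_A; mL_B] = S·[w00; w01] and [mR_A; mR_B] = S·[w10; w11]:
  w00 = -1, w01 = 0, w10 = 1, w11 = 1/2

-1 0 1 1/2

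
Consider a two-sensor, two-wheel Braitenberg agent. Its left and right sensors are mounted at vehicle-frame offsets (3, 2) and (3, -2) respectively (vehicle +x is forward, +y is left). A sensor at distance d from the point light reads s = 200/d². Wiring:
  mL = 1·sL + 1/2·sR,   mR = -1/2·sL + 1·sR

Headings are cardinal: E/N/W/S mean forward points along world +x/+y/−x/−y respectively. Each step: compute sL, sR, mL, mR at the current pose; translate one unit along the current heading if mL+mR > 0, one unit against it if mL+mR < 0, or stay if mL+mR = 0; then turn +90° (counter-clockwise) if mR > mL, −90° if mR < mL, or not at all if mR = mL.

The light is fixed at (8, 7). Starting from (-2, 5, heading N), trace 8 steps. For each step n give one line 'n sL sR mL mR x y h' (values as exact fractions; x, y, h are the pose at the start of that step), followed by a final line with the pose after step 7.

n=0: pose=(-2,5,N); sL=40/29, sR=40/13; mL=1100/377, mR=900/377; mL+mR=2000/377 → advance +1; mR−mL=-200/377 → turn -1·90°
n=1: pose=(-2,6,E); sL=4, sR=100/29; mL=166/29, mR=42/29; mL+mR=208/29 → advance +1; mR−mL=-124/29 → turn -1·90°
n=2: pose=(-1,6,S); sL=40/13, sR=200/137; mL=6780/1781, mR=-140/1781; mL+mR=6640/1781 → advance +1; mR−mL=-6920/1781 → turn -1·90°
n=3: pose=(-1,5,W); sL=5/4, sR=25/18; mL=35/18, mR=55/72; mL+mR=65/24 → advance +1; mR−mL=-85/72 → turn -1·90°
n=4: pose=(-2,5,N); sL=40/29, sR=40/13; mL=1100/377, mR=900/377; mL+mR=2000/377 → advance +1; mR−mL=-200/377 → turn -1·90°
n=5: pose=(-2,6,E); sL=4, sR=100/29; mL=166/29, mR=42/29; mL+mR=208/29 → advance +1; mR−mL=-124/29 → turn -1·90°
n=6: pose=(-1,6,S); sL=40/13, sR=200/137; mL=6780/1781, mR=-140/1781; mL+mR=6640/1781 → advance +1; mR−mL=-6920/1781 → turn -1·90°
n=7: pose=(-1,5,W); sL=5/4, sR=25/18; mL=35/18, mR=55/72; mL+mR=65/24 → advance +1; mR−mL=-85/72 → turn -1·90°

0 40/29 40/13 1100/377 900/377 -2 5 N
1 4 100/29 166/29 42/29 -2 6 E
2 40/13 200/137 6780/1781 -140/1781 -1 6 S
3 5/4 25/18 35/18 55/72 -1 5 W
4 40/29 40/13 1100/377 900/377 -2 5 N
5 4 100/29 166/29 42/29 -2 6 E
6 40/13 200/137 6780/1781 -140/1781 -1 6 S
7 5/4 25/18 35/18 55/72 -1 5 W
final -2 5 N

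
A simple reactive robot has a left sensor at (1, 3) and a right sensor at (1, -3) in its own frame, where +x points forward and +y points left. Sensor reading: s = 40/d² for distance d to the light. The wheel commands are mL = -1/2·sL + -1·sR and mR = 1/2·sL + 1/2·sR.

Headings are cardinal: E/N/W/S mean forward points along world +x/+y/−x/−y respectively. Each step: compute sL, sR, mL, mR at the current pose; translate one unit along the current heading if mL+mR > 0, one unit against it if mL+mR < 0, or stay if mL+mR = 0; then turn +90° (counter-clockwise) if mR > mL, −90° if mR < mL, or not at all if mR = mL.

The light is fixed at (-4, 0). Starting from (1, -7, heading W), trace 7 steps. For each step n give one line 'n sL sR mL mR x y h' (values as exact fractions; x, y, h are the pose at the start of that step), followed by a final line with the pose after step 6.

0 10/29 5/4 -165/116 185/232 1 -7 W
1 8/29 40/73 -1452/2117 872/2117 2 -7 S
2 20/29 4/13 -246/377 188/377 2 -6 E
3 40/29 40/89 -2940/2581 2360/2581 1 -6 N
4 10/29 5/4 -165/116 185/232 1 -7 W
5 8/29 40/73 -1452/2117 872/2117 2 -7 S
6 20/29 4/13 -246/377 188/377 2 -6 E
final 1 -6 N

n=0: pose=(1,-7,W); sL=10/29, sR=5/4; mL=-165/116, mR=185/232; mL+mR=-5/8 → advance -1; mR−mL=515/232 → turn +1·90°
n=1: pose=(2,-7,S); sL=8/29, sR=40/73; mL=-1452/2117, mR=872/2117; mL+mR=-20/73 → advance -1; mR−mL=2324/2117 → turn +1·90°
n=2: pose=(2,-6,E); sL=20/29, sR=4/13; mL=-246/377, mR=188/377; mL+mR=-2/13 → advance -1; mR−mL=434/377 → turn +1·90°
n=3: pose=(1,-6,N); sL=40/29, sR=40/89; mL=-2940/2581, mR=2360/2581; mL+mR=-20/89 → advance -1; mR−mL=5300/2581 → turn +1·90°
n=4: pose=(1,-7,W); sL=10/29, sR=5/4; mL=-165/116, mR=185/232; mL+mR=-5/8 → advance -1; mR−mL=515/232 → turn +1·90°
n=5: pose=(2,-7,S); sL=8/29, sR=40/73; mL=-1452/2117, mR=872/2117; mL+mR=-20/73 → advance -1; mR−mL=2324/2117 → turn +1·90°
n=6: pose=(2,-6,E); sL=20/29, sR=4/13; mL=-246/377, mR=188/377; mL+mR=-2/13 → advance -1; mR−mL=434/377 → turn +1·90°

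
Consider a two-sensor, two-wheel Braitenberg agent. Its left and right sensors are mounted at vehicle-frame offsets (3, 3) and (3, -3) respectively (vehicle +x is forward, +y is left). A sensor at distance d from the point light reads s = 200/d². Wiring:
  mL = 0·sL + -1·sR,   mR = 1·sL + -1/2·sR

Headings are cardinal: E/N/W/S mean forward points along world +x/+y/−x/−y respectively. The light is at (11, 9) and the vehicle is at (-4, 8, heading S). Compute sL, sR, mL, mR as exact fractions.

5/4 10/17 -10/17 65/68

left sensor world pos  = (-1, 5); dL² = 160
right sensor world pos = (-7, 5); dR² = 340
sL = 200/160 = 5/4
sR = 200/340 = 10/17
mL = 0·sL + -1·sR = -10/17
mR = 1·sL + -1/2·sR = 65/68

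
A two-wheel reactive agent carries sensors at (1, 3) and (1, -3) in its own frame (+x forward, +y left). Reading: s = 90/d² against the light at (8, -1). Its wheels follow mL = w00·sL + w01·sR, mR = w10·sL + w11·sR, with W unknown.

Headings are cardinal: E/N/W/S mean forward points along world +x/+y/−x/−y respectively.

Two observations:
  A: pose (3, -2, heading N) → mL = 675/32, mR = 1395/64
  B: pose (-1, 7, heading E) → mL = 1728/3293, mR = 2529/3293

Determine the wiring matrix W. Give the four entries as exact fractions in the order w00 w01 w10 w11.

-1 1 -1/2 1

obs A: pose=(3,-2,N) → sL=45/32, sR=45/2, mL=675/32, mR=1395/64
obs B: pose=(-1,7,E) → sL=18/37, sR=90/89, mL=1728/3293, mR=2529/3293
sensor matrix S = [[45/32, 45/2], [18/37, 90/89]]; det S = -501795/52688
solve [mL_A; mL_B] = S·[w00; w01] and [mR_A; mR_B] = S·[w10; w11]:
  w00 = -1, w01 = 1, w10 = -1/2, w11 = 1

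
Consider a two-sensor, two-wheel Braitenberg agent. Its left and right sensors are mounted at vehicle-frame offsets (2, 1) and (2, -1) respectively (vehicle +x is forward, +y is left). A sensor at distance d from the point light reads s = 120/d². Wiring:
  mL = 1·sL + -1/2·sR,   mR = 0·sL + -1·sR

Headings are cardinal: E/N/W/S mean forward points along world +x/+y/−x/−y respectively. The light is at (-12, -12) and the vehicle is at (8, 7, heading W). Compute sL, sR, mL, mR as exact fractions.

left sensor world pos  = (6, 6); dL² = 648
right sensor world pos = (6, 8); dR² = 724
sL = 120/648 = 5/27
sR = 120/724 = 30/181
mL = 1·sL + -1/2·sR = 500/4887
mR = 0·sL + -1·sR = -30/181

5/27 30/181 500/4887 -30/181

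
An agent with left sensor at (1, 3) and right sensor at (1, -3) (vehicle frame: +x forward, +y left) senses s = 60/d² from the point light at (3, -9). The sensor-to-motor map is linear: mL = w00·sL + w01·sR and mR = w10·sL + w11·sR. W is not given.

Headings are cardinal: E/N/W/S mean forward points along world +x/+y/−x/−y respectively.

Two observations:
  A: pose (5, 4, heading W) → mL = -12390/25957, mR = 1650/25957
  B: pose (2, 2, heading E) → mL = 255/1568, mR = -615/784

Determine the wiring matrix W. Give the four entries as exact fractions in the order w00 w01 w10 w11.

-1 1/2 1/2 -1

obs A: pose=(5,4,W) → sL=60/101, sR=60/257, mL=-12390/25957, mR=1650/25957
obs B: pose=(2,2,E) → sL=15/49, sR=15/16, mL=255/1568, mR=-615/784
sensor matrix S = [[60/101, 60/257], [15/49, 15/16]]; det S = 2469825/5087572
solve [mL_A; mL_B] = S·[w00; w01] and [mR_A; mR_B] = S·[w10; w11]:
  w00 = -1, w01 = 1/2, w10 = 1/2, w11 = -1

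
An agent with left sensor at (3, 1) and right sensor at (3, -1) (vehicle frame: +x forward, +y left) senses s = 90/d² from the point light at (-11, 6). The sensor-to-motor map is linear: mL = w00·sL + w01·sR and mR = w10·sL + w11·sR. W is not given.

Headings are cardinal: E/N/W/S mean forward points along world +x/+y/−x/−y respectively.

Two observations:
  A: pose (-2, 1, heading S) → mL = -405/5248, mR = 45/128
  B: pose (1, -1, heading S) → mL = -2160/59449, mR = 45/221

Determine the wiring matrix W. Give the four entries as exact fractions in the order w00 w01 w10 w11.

obs A: pose=(-2,1,S) → sL=45/82, sR=45/64, mL=-405/5248, mR=45/128
obs B: pose=(1,-1,S) → sL=90/269, sR=90/221, mL=-2160/59449, mR=45/221
sensor matrix S = [[45/82, 45/64], [90/269, 90/221]]; det S = -917325/77997088
solve [mL_A; mL_B] = S·[w00; w01] and [mR_A; mR_B] = S·[w10; w11]:
  w00 = 1/2, w01 = -1/2, w10 = 0, w11 = 1/2

1/2 -1/2 0 1/2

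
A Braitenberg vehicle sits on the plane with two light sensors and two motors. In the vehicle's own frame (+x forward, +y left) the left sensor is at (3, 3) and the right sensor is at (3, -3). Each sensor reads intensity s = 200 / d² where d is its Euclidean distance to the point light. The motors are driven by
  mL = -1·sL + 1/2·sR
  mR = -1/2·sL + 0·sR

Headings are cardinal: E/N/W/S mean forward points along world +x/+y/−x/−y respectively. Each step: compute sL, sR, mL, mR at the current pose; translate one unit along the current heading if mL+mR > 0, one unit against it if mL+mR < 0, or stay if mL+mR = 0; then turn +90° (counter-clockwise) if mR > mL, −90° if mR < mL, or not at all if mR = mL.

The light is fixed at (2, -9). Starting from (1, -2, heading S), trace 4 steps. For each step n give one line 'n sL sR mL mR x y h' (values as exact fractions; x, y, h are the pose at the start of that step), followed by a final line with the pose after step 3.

n=0: pose=(1,-2,S); sL=10, sR=25/4; mL=-55/8, mR=-5; mL+mR=-95/8 → advance -1; mR−mL=15/8 → turn +1·90°
n=1: pose=(1,-1,E); sL=8/5, sR=200/29; mL=268/145, mR=-4/5; mL+mR=152/145 → advance +1; mR−mL=-384/145 → turn -1·90°
n=2: pose=(2,-1,S); sL=100/17, sR=100/17; mL=-50/17, mR=-50/17; mL+mR=-100/17 → advance -1; mR−mL=0 → turn +0·90°
n=3: pose=(2,0,S); sL=40/9, sR=40/9; mL=-20/9, mR=-20/9; mL+mR=-40/9 → advance -1; mR−mL=0 → turn +0·90°

0 10 25/4 -55/8 -5 1 -2 S
1 8/5 200/29 268/145 -4/5 1 -1 E
2 100/17 100/17 -50/17 -50/17 2 -1 S
3 40/9 40/9 -20/9 -20/9 2 0 S
final 2 1 S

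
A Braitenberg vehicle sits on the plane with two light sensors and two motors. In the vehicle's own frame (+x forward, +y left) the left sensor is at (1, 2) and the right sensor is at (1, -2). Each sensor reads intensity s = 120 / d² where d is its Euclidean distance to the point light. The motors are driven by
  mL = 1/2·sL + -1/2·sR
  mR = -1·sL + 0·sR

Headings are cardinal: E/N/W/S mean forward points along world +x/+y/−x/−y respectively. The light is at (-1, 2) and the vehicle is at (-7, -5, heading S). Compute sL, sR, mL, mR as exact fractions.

left sensor world pos  = (-5, -6); dL² = 80
right sensor world pos = (-9, -6); dR² = 128
sL = 120/80 = 3/2
sR = 120/128 = 15/16
mL = 1/2·sL + -1/2·sR = 9/32
mR = -1·sL + 0·sR = -3/2

3/2 15/16 9/32 -3/2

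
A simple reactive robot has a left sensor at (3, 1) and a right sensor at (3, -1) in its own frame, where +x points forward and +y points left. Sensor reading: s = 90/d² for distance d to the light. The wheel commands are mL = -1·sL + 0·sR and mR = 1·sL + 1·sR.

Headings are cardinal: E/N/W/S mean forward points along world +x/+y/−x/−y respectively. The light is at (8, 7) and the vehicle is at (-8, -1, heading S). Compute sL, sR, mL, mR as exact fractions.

45/173 9/41 -45/173 3402/7093

left sensor world pos  = (-7, -4); dL² = 346
right sensor world pos = (-9, -4); dR² = 410
sL = 90/346 = 45/173
sR = 90/410 = 9/41
mL = -1·sL + 0·sR = -45/173
mR = 1·sL + 1·sR = 3402/7093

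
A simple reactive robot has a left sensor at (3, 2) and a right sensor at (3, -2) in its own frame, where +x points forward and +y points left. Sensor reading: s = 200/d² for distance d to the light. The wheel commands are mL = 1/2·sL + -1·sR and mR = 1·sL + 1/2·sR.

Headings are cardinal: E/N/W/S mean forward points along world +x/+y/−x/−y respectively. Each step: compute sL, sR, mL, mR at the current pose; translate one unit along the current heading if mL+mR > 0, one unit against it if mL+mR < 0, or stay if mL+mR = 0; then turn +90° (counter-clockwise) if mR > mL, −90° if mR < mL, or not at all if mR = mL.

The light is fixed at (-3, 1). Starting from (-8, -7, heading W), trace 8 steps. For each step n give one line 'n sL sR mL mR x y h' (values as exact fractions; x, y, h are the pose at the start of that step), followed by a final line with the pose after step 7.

0 50/41 2 -57/41 91/41 -8 -7 W
1 200/137 40/37 -1780/5069 10140/5069 -9 -7 S
2 100/29 20/13 70/377 1590/377 -9 -8 E
3 40/17 40/9 -500/153 700/153 -8 -8 N
4 50/41 2 -57/41 91/41 -8 -7 W
5 200/137 40/37 -1780/5069 10140/5069 -9 -7 S
6 100/29 20/13 70/377 1590/377 -9 -8 E
7 40/17 40/9 -500/153 700/153 -8 -8 N
final -8 -7 W

n=0: pose=(-8,-7,W); sL=50/41, sR=2; mL=-57/41, mR=91/41; mL+mR=34/41 → advance +1; mR−mL=148/41 → turn +1·90°
n=1: pose=(-9,-7,S); sL=200/137, sR=40/37; mL=-1780/5069, mR=10140/5069; mL+mR=8360/5069 → advance +1; mR−mL=11920/5069 → turn +1·90°
n=2: pose=(-9,-8,E); sL=100/29, sR=20/13; mL=70/377, mR=1590/377; mL+mR=1660/377 → advance +1; mR−mL=1520/377 → turn +1·90°
n=3: pose=(-8,-8,N); sL=40/17, sR=40/9; mL=-500/153, mR=700/153; mL+mR=200/153 → advance +1; mR−mL=400/51 → turn +1·90°
n=4: pose=(-8,-7,W); sL=50/41, sR=2; mL=-57/41, mR=91/41; mL+mR=34/41 → advance +1; mR−mL=148/41 → turn +1·90°
n=5: pose=(-9,-7,S); sL=200/137, sR=40/37; mL=-1780/5069, mR=10140/5069; mL+mR=8360/5069 → advance +1; mR−mL=11920/5069 → turn +1·90°
n=6: pose=(-9,-8,E); sL=100/29, sR=20/13; mL=70/377, mR=1590/377; mL+mR=1660/377 → advance +1; mR−mL=1520/377 → turn +1·90°
n=7: pose=(-8,-8,N); sL=40/17, sR=40/9; mL=-500/153, mR=700/153; mL+mR=200/153 → advance +1; mR−mL=400/51 → turn +1·90°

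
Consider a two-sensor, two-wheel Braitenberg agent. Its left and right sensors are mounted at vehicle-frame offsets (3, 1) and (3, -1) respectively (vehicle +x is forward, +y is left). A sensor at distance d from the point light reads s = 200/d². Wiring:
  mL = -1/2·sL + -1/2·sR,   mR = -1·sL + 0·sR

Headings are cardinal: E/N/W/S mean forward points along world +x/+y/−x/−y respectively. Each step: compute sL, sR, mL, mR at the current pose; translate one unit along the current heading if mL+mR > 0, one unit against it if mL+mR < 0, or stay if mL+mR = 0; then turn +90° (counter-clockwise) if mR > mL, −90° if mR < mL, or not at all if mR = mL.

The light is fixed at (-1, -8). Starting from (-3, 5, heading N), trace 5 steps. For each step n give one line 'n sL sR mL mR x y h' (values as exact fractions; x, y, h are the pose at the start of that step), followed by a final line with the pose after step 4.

0 40/53 200/257 -10440/13621 -40/53 -3 5 N
1 100/73 100/97 -8500/7081 -100/73 -3 4 W
2 200/229 8/9 -1816/2061 -200/229 -2 4 N
3 50/29 5/4 -345/232 -50/29 -2 3 W
4 200/197 200/197 -200/197 -200/197 -1 3 N
final -1 2 N

n=0: pose=(-3,5,N); sL=40/53, sR=200/257; mL=-10440/13621, mR=-40/53; mL+mR=-20720/13621 → advance -1; mR−mL=160/13621 → turn +1·90°
n=1: pose=(-3,4,W); sL=100/73, sR=100/97; mL=-8500/7081, mR=-100/73; mL+mR=-18200/7081 → advance -1; mR−mL=-1200/7081 → turn -1·90°
n=2: pose=(-2,4,N); sL=200/229, sR=8/9; mL=-1816/2061, mR=-200/229; mL+mR=-3616/2061 → advance -1; mR−mL=16/2061 → turn +1·90°
n=3: pose=(-2,3,W); sL=50/29, sR=5/4; mL=-345/232, mR=-50/29; mL+mR=-745/232 → advance -1; mR−mL=-55/232 → turn -1·90°
n=4: pose=(-1,3,N); sL=200/197, sR=200/197; mL=-200/197, mR=-200/197; mL+mR=-400/197 → advance -1; mR−mL=0 → turn +0·90°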